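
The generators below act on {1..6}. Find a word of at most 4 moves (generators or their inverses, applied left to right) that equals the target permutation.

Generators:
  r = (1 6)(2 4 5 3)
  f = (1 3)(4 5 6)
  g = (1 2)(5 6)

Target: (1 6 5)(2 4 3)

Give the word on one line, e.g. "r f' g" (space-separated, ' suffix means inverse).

  after f': (1 3)(4 6 5)
  after f': (4 5 6)
  after r: (1 6 5)(2 4 3)

f' f' r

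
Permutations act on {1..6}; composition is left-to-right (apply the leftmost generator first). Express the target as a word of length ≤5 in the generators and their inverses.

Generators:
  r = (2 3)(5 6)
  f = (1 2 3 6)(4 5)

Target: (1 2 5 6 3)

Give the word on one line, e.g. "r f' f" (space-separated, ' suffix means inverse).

  after f: (1 2 3 6)(4 5)
  after f: (1 3)(2 6)
  after r: (1 2 5 6 3)

f f r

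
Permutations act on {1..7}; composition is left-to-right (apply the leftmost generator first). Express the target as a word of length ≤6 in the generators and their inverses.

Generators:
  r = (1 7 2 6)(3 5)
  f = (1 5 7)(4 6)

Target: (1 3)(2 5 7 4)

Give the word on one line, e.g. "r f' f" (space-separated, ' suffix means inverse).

  after f: (1 5 7)(4 6)
  after r: (1 3 5 2 6 4)
  after r: (1 5 6 4 7 2)
  after r: (1 3 5)(2 7 6 4)
  after f': (1 3)(2 5 7 4)

f r r r f'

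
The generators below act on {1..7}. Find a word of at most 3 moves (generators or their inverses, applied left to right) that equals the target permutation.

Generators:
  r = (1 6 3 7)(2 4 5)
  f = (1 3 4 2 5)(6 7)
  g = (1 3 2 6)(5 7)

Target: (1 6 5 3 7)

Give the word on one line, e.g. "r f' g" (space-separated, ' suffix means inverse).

  after r': (1 7 3 6)(2 5 4)
  after f': (1 6 5 3 7)

r' f'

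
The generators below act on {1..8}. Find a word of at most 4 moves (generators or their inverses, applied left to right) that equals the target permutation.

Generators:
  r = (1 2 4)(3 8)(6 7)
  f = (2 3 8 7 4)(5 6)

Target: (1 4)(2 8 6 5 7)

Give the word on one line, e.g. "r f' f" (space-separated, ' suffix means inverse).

  after f: (2 3 8 7 4)(5 6)
  after r': (1 4)(2 8 6 5 7)

f r'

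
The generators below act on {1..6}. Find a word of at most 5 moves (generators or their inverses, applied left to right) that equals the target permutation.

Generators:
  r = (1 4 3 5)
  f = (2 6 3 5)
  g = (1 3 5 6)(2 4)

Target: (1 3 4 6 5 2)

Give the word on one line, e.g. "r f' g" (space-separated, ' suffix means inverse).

  after r: (1 4 3 5)
  after r: (1 3)(4 5)
  after g: (1 5 2 4 6)
  after r': (1 3 4 6 5 2)

r r g r'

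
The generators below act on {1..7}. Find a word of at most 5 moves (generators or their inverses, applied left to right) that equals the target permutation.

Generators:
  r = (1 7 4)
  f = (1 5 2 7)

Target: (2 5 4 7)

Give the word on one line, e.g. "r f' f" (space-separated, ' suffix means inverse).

f' r r

  after f': (1 7 2 5)
  after r: (1 4)(2 5 7)
  after r: (2 5 4 7)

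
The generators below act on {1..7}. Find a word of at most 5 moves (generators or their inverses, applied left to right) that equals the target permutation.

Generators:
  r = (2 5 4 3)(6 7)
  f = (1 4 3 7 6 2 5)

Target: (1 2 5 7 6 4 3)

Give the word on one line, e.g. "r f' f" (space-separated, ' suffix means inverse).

  after r: (2 5 4 3)(6 7)
  after r: (2 4)(3 5)
  after f: (1 4 5 7 6 2 3)
  after r: (1 3)(5 6)
  after r: (1 2 5 7 6 4 3)

r r f r r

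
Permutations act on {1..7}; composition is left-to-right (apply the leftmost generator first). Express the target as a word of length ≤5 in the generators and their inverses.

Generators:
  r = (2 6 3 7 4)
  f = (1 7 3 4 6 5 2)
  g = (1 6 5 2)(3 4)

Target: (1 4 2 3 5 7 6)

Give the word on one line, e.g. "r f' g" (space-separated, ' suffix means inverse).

f f f

  after f: (1 7 3 4 6 5 2)
  after f: (1 3 6 2 7 4 5)
  after f: (1 4 2 3 5 7 6)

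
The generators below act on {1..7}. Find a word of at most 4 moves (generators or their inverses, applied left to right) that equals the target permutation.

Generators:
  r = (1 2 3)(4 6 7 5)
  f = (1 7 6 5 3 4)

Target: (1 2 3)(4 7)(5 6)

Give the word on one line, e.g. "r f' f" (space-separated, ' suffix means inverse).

  after r': (1 3 2)(4 5 7 6)
  after r': (1 2 3)(4 7)(5 6)

r' r'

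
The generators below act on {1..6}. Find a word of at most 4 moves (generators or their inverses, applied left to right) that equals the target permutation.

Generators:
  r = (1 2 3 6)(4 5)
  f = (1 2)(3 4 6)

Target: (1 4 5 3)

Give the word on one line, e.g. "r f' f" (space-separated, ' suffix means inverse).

r' f'

  after r': (1 6 3 2)(4 5)
  after f': (1 4 5 3)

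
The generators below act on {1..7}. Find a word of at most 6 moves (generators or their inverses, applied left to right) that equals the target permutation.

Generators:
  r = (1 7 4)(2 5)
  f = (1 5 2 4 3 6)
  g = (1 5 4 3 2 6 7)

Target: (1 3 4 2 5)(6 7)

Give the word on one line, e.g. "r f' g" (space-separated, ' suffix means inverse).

g f g r f'

  after g: (1 5 4 3 2 6 7)
  after f: (1 2)(3 4 6 7 5)
  after g: (1 6)(2 5)(4 7)
  after r: (1 6 7)
  after f': (1 3 4 2 5)(6 7)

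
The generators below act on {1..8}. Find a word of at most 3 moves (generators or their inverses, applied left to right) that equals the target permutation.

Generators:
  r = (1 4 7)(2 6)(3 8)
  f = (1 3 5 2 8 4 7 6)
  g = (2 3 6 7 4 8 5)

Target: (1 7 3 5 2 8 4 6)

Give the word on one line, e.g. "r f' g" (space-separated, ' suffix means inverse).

  after r': (1 7 4)(2 6)(3 8)
  after r': (1 4 7)
  after f: (1 7 3 5 2 8 4 6)

r' r' f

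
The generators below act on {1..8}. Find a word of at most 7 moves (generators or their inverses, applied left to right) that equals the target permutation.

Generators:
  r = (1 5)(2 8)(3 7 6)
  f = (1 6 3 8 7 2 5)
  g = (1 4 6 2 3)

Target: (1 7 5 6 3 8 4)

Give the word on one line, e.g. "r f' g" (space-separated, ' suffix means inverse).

f r f' g f'

  after f: (1 6 3 8 7 2 5)
  after r: (1 3 2)(6 7 8)
  after f': (1 6 8)(2 5)(3 7)
  after g: (1 2 5 3 7)(4 6 8)
  after f': (1 7 5 6 3 8 4)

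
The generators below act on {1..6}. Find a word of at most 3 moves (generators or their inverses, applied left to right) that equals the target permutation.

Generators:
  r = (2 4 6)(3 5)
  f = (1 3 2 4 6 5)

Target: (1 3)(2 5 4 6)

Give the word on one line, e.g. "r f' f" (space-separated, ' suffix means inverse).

  after f': (1 5 6 4 2 3)
  after r': (1 3)(2 5 4 6)

f' r'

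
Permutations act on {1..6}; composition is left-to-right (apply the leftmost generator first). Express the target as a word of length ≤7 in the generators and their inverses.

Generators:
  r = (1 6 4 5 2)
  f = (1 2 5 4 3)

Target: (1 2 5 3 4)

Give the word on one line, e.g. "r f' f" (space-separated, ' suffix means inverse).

r' f' r' f r

  after r': (1 2 5 4 6)
  after f': (3 4 6)
  after r': (1 2 5 4)(3 6)
  after f: (1 5 3 6)(2 4)
  after r: (1 2 5 3 4)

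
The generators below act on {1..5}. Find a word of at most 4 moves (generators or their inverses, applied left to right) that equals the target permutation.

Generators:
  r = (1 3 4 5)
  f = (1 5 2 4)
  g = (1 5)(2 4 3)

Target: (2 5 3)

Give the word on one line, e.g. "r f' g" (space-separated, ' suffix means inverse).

g r

  after g: (1 5)(2 4 3)
  after r: (2 5 3)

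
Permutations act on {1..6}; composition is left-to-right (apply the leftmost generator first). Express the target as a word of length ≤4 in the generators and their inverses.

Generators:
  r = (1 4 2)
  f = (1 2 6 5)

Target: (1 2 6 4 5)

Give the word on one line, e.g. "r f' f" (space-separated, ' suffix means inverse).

  after r: (1 4 2)
  after f': (1 4)(2 5 6)
  after f': (1 4 5 2 6)
  after r: (1 2 6 4 5)

r f' f' r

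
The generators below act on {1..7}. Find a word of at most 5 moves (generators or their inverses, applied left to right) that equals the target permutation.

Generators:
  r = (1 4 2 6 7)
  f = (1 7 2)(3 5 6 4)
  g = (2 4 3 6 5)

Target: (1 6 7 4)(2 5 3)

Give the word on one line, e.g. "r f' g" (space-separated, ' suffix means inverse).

  after g: (2 4 3 6 5)
  after g: (2 3 5 4 6)
  after f: (1 7 2 5 3 6)
  after r': (1 6 7 4)(2 5 3)

g g f r'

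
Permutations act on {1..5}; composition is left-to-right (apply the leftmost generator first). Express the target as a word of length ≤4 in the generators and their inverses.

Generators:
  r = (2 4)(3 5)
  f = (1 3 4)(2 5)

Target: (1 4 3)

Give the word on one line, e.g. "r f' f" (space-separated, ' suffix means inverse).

f f

  after f: (1 3 4)(2 5)
  after f: (1 4 3)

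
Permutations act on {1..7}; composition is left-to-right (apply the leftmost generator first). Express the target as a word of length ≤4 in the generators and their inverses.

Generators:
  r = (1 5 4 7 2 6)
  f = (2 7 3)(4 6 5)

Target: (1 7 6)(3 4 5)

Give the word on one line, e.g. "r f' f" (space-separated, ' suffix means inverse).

  after f: (2 7 3)(4 6 5)
  after r: (1 5 7 3 6 4)
  after f: (1 4)(2 7)(3 5)
  after r: (1 7 6)(3 4 5)

f r f r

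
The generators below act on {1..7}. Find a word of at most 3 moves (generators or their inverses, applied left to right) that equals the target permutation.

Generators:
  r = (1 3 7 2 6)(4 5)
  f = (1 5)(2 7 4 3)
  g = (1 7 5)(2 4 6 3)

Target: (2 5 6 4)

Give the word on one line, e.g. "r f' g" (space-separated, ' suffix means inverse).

  after r: (1 3 7 2 6)(4 5)
  after g': (1 6 5 2 4 7 3)
  after r: (2 5 6 4)

r g' r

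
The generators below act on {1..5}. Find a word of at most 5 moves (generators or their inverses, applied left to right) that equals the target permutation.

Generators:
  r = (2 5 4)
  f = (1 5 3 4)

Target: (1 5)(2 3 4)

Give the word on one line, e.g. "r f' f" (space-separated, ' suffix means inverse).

r f' f' f'

  after r: (2 5 4)
  after f': (1 4 2)(3 5)
  after f': (1 3)(2 4)
  after f': (1 5)(2 3 4)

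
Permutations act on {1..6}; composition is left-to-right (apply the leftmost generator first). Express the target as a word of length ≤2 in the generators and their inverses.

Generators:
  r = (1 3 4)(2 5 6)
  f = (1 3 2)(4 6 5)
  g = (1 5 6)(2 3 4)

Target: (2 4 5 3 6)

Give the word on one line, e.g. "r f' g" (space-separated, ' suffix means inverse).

f r'

  after f: (1 3 2)(4 6 5)
  after r': (2 4 5 3 6)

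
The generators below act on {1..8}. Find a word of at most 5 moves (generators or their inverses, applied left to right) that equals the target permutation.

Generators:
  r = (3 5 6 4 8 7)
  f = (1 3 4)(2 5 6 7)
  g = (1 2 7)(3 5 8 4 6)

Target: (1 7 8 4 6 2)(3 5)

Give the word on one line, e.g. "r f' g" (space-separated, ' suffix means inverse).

r f' f' g' f

  after r: (3 5 6 4 8 7)
  after f': (1 4 8 6 3 2 7)
  after f': (1 3 7 4 8 5 2 6)
  after g': (1 6 7 8 3 2 4 5)
  after f: (1 7 8 4 6 2)(3 5)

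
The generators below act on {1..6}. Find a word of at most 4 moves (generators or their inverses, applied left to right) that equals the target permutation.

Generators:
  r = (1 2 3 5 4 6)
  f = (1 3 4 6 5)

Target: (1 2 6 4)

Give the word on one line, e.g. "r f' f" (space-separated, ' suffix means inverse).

  after r: (1 2 3 5 4 6)
  after f: (1 2 4 5 6 3)
  after f: (1 2 6 4)

r f f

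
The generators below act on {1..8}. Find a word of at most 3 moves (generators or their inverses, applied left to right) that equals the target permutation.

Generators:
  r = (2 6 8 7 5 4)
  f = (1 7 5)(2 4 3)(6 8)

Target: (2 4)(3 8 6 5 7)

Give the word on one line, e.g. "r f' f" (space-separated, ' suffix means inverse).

  after f: (1 7 5)(2 4 3)(6 8)
  after r: (1 5)(3 6 7 4)
  after f: (2 4)(3 8 6 5 7)

f r f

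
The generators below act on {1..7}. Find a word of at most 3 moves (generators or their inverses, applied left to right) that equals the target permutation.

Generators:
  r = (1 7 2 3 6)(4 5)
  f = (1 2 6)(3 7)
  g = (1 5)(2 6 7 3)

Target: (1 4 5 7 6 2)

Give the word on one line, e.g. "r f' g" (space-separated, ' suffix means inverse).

g r

  after g: (1 5)(2 6 7 3)
  after r: (1 4 5 7 6 2)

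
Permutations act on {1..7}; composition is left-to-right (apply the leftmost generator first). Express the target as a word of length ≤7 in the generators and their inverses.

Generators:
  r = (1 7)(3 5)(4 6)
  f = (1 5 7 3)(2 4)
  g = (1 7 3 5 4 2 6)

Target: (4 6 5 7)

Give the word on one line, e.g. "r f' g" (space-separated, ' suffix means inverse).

  after g: (1 7 3 5 4 2 6)
  after r: (2 4)(5 6 7)
  after g: (1 7 4 6 3 5)
  after f': (1 5 3)(2 4 6 7)
  after f': (4 6 5 7)

g r g f' f'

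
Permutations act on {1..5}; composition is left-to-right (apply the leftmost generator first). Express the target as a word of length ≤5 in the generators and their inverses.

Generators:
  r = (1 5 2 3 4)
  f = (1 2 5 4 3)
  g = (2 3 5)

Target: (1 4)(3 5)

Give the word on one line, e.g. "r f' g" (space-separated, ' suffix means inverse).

  after f: (1 2 5 4 3)
  after f: (1 5 3 2 4)
  after r: (1 2)(4 5)
  after r: (1 3 4 2 5)
  after f': (1 4)(3 5)

f f r r f'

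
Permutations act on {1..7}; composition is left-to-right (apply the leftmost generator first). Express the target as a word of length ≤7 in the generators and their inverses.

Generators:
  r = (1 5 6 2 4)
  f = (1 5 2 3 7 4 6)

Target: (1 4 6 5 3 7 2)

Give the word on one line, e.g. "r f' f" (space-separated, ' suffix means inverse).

r' r' f' r f'

  after r': (1 4 2 6 5)
  after r': (1 2 5 4 6)
  after f': (1 5 7 3 2)
  after r: (1 6 2 5 7 3 4)
  after f': (1 4 6 5 3 7 2)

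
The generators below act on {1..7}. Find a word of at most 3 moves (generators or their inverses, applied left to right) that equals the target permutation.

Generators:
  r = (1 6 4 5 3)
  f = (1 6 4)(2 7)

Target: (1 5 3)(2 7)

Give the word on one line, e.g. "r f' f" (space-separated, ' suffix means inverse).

f' r

  after f': (1 4 6)(2 7)
  after r: (1 5 3)(2 7)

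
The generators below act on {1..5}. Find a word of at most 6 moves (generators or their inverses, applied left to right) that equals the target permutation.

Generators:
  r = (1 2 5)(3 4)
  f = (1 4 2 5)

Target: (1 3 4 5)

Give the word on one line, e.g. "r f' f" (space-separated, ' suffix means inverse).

  after f': (1 5 2 4)
  after r: (2 3 4)
  after f: (1 4 5)(2 3)
  after r': (1 3)(2 4)
  after f: (1 3 4 5)

f' r f r' f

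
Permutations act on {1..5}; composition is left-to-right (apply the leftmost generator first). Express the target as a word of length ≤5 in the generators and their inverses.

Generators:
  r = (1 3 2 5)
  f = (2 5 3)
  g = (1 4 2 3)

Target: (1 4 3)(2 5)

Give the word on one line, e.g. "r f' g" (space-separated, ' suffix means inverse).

  after r: (1 3 2 5)
  after g': (1 2 5 3 4)
  after g': (1 4 3)(2 5)

r g' g'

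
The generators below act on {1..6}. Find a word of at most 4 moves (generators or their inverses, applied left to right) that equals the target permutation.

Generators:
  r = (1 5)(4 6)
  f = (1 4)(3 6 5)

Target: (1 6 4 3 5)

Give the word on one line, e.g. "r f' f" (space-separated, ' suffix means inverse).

r f f

  after r: (1 5)(4 6)
  after f: (1 3 6)(4 5)
  after f: (1 6 4 3 5)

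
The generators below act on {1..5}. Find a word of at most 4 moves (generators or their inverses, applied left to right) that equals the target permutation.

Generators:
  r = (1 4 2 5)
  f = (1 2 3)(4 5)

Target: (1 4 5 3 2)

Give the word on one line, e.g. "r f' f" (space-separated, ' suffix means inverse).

f' r' f' r'

  after f': (1 3 2)(4 5)
  after r': (1 3 4 2 5)
  after f': (1 2 4)(3 5)
  after r': (1 4 5 3 2)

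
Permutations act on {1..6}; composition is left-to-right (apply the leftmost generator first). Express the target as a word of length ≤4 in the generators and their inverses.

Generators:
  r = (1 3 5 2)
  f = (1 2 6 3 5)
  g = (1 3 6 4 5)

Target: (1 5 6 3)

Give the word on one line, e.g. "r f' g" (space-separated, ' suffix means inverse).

r f

  after r: (1 3 5 2)
  after f: (1 5 6 3)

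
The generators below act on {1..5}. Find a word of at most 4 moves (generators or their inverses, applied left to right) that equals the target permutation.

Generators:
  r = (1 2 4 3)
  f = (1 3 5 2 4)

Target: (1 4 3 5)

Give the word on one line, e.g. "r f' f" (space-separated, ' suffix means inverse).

  after f': (1 4 2 5 3)
  after r': (1 2 5 4)
  after f: (1 4 3 5)

f' r' f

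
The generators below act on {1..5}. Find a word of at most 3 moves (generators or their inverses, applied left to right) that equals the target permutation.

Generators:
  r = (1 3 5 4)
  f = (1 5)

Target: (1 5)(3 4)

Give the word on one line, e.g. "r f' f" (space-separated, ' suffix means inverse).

  after r: (1 3 5 4)
  after r: (1 5)(3 4)

r r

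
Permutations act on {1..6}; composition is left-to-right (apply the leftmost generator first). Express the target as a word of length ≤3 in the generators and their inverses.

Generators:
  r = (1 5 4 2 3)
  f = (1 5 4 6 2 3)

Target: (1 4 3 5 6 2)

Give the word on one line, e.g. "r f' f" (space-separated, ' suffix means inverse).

  after r: (1 5 4 2 3)
  after f: (1 4 3 5 6 2)

r f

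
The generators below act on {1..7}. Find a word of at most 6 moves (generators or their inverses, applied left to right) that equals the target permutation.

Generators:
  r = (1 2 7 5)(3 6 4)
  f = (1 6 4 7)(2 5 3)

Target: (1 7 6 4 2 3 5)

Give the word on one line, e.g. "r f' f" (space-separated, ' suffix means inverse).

  after r': (1 5 7 2)(3 4 6)
  after f': (1 2 7 3 6 5 4)
  after r': (4 5 6 7)
  after f': (1 7 6 4 2 3 5)

r' f' r' f'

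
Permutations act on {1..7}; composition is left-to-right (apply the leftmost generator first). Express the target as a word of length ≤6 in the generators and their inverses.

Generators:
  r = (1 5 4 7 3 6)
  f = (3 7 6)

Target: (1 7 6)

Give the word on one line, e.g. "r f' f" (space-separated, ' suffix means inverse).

  after f: (3 7 6)
  after r': (1 6 7 3 4 5)
  after f: (1 3 4 5)
  after r: (1 6)(3 7)
  after f': (1 7 6)

f r' f r f'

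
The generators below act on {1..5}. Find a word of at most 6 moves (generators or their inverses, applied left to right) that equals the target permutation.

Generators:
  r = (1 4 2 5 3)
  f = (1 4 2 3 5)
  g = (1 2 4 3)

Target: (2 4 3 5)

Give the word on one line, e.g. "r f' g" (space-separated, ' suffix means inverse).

  after g: (1 2 4 3)
  after f': (1 4 2)(3 5)
  after g: (1 3 5)
  after g: (2 4 3 5)

g f' g g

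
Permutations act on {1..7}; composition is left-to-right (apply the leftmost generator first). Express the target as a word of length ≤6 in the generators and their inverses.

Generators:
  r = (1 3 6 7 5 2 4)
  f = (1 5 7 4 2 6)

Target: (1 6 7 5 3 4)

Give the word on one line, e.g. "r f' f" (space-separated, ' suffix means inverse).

f r' f r f'

  after f: (1 5 7 4 2 6)
  after r': (1 7 2 3)(4 5 6)
  after f: (1 4 7 6 2 3 5)
  after r: (2 6 4 5 3)
  after f': (1 6 7 5 3 4)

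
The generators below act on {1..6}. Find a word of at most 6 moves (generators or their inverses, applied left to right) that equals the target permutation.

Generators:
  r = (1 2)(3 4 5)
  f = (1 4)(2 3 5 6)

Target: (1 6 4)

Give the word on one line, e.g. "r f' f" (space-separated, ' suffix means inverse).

  after f': (1 4)(2 6 5 3)
  after f': (2 5)(3 6)
  after r': (1 2 4 3 6 5)
  after f': (1 6 3 5 4 2)
  after r: (1 6 4)

f' f' r' f' r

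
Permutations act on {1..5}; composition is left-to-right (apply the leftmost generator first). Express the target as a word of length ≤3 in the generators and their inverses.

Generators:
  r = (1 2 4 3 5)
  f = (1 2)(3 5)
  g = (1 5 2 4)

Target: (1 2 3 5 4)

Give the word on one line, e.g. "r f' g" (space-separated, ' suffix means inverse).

f r' f'

  after f: (1 2)(3 5)
  after r': (2 5 4)
  after f': (1 2 3 5 4)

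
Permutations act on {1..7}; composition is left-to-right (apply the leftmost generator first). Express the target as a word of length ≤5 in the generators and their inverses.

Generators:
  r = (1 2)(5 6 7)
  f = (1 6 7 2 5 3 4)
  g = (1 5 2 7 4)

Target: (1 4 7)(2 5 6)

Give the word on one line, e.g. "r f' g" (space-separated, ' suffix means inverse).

  after g': (1 4 7 2 5)
  after f: (2 3 4)(5 6 7)
  after r': (1 2 3 4)
  after r': (2 3 4)(5 7 6)
  after f': (1 4 7)(2 5 6)

g' f r' r' f'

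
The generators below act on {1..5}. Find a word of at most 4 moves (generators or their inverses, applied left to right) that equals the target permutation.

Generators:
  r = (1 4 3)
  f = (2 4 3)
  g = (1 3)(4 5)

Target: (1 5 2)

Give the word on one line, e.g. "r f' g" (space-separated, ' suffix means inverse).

g f' g

  after g: (1 3)(4 5)
  after f': (1 4 5 2 3)
  after g: (1 5 2)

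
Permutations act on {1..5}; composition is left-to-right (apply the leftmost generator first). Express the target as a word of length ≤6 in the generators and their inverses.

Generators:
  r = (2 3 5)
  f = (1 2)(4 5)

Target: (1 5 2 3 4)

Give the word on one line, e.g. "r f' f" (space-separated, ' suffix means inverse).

  after f: (1 2)(4 5)
  after r': (1 5 4 3 2)
  after r': (1 3 5 4 2)
  after f': (1 3 4)
  after r: (1 5 2 3 4)

f r' r' f' r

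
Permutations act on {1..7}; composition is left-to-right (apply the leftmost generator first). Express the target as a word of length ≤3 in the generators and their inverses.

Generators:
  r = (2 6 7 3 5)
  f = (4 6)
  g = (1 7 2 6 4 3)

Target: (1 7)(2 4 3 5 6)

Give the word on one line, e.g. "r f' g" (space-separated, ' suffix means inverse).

  after r: (2 6 7 3 5)
  after g: (1 7)(2 4 3 5 6)

r g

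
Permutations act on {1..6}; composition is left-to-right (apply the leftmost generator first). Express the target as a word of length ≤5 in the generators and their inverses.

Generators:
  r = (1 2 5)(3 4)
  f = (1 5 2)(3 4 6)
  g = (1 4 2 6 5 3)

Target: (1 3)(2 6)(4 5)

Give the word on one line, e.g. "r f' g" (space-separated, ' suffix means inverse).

f r' g' r

  after f: (1 5 2)(3 4 6)
  after r': (1 2 5)(4 6)
  after g': (1 4 2 6)(3 5)
  after r: (1 3)(2 6)(4 5)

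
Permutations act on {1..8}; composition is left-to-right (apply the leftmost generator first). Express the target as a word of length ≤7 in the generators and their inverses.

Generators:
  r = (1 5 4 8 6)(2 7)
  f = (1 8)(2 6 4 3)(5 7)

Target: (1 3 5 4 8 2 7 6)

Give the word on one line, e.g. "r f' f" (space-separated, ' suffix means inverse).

  after r': (1 6 8 4 5)(2 7)
  after f: (1 4 7 6)(2 5 8 3)
  after f: (1 3 6 8 2 7 4 5)
  after r: (1 3)(7 8)
  after r: (1 3 5 4 8 2 7 6)

r' f f r r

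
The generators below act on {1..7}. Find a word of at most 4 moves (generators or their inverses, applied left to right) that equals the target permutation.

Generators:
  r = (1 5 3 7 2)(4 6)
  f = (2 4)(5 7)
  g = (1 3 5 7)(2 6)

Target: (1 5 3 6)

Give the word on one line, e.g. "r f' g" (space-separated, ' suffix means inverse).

f' g' r' g

  after f': (2 4)(5 7)
  after g': (1 7 3)(2 4 6)
  after r': (1 3 2 6 7 5)
  after g: (1 5 3 6)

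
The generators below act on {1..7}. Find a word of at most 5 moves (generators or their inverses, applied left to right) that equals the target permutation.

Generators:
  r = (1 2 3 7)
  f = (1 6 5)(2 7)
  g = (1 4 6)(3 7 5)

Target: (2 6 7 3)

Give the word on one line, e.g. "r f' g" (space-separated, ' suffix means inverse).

  after f': (1 5 6)(2 7)
  after r: (1 5 6 2)(3 7)
  after f: (2 6 7 3)

f' r f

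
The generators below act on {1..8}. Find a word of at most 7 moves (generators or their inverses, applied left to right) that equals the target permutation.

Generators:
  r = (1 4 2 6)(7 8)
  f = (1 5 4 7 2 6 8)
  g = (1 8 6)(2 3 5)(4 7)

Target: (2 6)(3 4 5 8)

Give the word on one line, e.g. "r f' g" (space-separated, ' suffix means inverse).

f f g g r'

  after f: (1 5 4 7 2 6 8)
  after f: (1 4 2 8 5 7 6)
  after g: (1 7)(2 6 8)(3 5 4)
  after g: (1 4 5 7 8 3 2)
  after r': (2 6)(3 4 5 8)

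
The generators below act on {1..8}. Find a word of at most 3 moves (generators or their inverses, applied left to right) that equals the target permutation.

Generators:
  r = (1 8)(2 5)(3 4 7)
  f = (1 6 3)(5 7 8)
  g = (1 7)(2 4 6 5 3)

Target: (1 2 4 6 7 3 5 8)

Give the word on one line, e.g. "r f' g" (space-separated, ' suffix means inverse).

f f g

  after f: (1 6 3)(5 7 8)
  after f: (1 3 6)(5 8 7)
  after g: (1 2 4 6 7 3 5 8)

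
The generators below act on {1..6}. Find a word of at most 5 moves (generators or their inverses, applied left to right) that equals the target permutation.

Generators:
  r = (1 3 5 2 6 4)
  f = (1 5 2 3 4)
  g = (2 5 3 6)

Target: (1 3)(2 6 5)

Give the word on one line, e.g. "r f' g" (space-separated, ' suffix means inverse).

r g r' g g

  after r: (1 3 5 2 6 4)
  after g: (1 6 4)
  after r': (1 2 5 3)
  after g: (1 5 6 2 3)
  after g: (1 3)(2 6 5)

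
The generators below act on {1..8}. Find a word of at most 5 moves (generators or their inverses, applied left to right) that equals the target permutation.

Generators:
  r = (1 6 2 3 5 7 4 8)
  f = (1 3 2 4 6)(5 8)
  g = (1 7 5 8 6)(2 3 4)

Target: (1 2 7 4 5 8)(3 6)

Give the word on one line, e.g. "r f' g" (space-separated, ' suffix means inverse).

f g' g' g' r'

  after f: (1 3 2 4 6)(5 8)
  after g': (1 2 3 4 8 7)
  after g': (1 4 5 7 6 8)
  after g': (1 3 2 4 7 8 6 5)
  after r': (1 2 7 4 5 8)(3 6)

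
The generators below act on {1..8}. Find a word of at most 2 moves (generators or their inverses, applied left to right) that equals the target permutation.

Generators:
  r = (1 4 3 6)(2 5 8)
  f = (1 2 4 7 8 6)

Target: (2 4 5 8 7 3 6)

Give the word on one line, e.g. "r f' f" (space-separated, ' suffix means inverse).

f' r

  after f': (1 6 8 7 4 2)
  after r: (2 4 5 8 7 3 6)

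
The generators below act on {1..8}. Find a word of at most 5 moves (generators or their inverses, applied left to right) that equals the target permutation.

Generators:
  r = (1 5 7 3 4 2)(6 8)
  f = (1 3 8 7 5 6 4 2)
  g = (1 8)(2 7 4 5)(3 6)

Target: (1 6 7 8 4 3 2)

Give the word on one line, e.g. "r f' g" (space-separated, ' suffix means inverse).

f r f' r' r'

  after f: (1 3 8 7 5 6 4 2)
  after r: (1 4)(2 5 8 3 6)
  after f': (1 6 4 2 7 8)(3 5)
  after r': (1 8 2 5 7 6 3)
  after r': (1 6 7 8 4 3 2)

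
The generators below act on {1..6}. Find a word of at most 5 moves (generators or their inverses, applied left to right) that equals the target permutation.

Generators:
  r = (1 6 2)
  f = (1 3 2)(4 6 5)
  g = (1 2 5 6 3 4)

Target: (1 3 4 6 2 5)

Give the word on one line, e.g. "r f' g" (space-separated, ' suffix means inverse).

  after f: (1 3 2)(4 6 5)
  after g': (1 6 2 4 5 3)
  after r: (1 2 4 5 3 6)
  after f: (2 6 3 5)
  after f: (1 3 4 6 2 5)

f g' r f f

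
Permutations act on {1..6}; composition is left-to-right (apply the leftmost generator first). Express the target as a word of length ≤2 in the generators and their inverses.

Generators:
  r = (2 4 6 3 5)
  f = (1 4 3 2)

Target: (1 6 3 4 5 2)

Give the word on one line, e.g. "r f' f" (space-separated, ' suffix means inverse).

  after f: (1 4 3 2)
  after r: (1 6 3 4 5 2)

f r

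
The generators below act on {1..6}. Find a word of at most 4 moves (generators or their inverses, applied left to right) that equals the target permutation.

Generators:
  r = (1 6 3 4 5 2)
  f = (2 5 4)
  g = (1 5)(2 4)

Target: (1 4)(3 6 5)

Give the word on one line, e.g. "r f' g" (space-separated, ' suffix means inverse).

f r' g'

  after f: (2 5 4)
  after r': (1 2 4 5 3 6)
  after g': (1 4)(3 6 5)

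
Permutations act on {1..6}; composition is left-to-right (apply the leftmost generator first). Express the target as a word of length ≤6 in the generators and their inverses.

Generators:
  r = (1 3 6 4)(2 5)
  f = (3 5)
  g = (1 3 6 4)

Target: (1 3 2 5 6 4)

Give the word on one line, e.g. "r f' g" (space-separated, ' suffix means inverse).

f g g r'

  after f: (3 5)
  after g: (1 3 5 6 4)
  after g: (1 6)(3 5 4)
  after r': (1 3 2 5 6 4)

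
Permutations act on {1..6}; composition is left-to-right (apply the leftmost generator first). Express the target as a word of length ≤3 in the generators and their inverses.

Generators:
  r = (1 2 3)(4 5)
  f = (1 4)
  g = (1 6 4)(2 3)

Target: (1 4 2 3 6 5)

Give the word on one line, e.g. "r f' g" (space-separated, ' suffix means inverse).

g r' g

  after g: (1 6 4)(2 3)
  after r': (1 6 5 4 3)
  after g: (1 4 2 3 6 5)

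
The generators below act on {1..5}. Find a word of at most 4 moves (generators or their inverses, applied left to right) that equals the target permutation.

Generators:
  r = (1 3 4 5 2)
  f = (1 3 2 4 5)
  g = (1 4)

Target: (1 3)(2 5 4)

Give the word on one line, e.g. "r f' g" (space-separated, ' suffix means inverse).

g' r'

  after g': (1 4)
  after r': (1 3)(2 5 4)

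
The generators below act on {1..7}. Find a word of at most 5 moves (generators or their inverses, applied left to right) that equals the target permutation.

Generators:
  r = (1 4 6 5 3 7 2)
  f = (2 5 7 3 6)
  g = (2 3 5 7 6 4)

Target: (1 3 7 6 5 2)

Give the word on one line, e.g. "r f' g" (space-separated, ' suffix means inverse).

g f r' r' f

  after g: (2 3 5 7 6 4)
  after f: (2 6 4 5 3 7)
  after r': (1 2 4 6)
  after r': (1 7 3 5 6 2)
  after f: (1 3 7 6 5 2)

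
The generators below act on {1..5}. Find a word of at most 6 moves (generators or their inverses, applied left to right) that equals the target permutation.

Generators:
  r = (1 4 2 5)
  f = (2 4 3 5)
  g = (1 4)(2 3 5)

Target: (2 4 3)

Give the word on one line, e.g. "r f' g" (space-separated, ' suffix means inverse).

  after r': (1 5 2 4)
  after r': (1 2)(4 5)
  after f: (1 4 2)(3 5)
  after g: (2 4 3)

r' r' f g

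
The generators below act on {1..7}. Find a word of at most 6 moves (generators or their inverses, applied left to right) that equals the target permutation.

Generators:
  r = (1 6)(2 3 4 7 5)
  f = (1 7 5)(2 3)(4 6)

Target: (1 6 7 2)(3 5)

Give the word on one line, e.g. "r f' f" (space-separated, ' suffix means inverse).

  after f: (1 7 5)(2 3)(4 6)
  after r: (1 5 6 7 2 4)
  after f: (2 6 5 4 7 3)
  after r': (1 6 7 2)(3 5)

f r f r'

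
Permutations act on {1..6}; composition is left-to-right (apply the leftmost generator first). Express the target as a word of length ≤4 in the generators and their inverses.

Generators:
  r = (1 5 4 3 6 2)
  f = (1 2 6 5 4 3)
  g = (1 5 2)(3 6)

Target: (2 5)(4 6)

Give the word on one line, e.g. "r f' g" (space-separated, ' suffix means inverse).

r f' f' f'

  after r: (1 5 4 3 6 2)
  after f': (1 6)(2 3)
  after f': (1 2 4 5 6 3)
  after f': (2 5)(4 6)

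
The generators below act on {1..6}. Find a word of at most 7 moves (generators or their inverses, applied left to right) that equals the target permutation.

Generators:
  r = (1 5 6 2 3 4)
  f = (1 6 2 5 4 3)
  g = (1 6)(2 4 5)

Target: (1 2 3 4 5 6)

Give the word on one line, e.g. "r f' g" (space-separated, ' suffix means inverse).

f' f' g r r

  after f': (1 3 4 5 2 6)
  after f': (1 4 2)(3 5 6)
  after g: (1 5)(2 6 3)
  after r: (1 6 4)
  after r: (1 2 3 4 5 6)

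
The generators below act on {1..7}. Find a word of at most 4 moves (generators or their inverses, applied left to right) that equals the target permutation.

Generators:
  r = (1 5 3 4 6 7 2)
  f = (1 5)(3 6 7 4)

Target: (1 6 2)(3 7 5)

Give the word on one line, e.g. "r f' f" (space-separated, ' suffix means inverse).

  after r: (1 5 3 4 6 7 2)
  after r: (1 3 6 2 5 4 7)
  after f: (1 6 2)(3 7 5)

r r f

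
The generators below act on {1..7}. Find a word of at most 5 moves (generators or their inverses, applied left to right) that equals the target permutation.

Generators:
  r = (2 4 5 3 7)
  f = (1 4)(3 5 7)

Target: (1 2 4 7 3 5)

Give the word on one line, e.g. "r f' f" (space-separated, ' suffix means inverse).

  after r': (2 7 3 5 4)
  after f': (1 4 2 5)
  after r': (1 2 4 7 3 5)

r' f' r'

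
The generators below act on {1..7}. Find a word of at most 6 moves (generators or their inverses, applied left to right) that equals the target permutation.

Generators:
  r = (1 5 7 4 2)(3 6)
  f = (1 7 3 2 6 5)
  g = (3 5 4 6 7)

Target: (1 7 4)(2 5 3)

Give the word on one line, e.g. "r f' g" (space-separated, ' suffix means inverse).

g r g' f'

  after g: (3 5 4 6 7)
  after r: (1 5 2)(3 7 6 4)
  after g': (1 3 6 5 2)(4 7)
  after f': (1 7 4)(2 5 3)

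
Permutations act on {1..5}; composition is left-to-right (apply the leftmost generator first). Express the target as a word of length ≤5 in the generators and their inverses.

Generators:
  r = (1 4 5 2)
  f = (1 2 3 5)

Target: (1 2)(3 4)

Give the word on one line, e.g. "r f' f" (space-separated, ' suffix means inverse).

  after r: (1 4 5 2)
  after f': (1 4 3 2 5)
  after r: (1 5 4 3)
  after r: (1 2)(3 4)

r f' r r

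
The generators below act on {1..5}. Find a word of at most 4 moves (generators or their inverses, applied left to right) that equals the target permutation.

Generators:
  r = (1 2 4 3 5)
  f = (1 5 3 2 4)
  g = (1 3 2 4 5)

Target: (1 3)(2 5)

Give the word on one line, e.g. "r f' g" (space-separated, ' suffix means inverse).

  after f': (1 4 2 3 5)
  after r: (1 3)(2 5)

f' r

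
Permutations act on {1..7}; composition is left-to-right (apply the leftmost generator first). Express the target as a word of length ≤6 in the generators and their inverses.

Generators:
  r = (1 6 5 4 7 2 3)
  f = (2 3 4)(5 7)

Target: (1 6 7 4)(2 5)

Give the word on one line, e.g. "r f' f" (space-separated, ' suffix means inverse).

f' r f f f

  after f': (2 4 3)(5 7)
  after r: (1 6 5 2 7 4)
  after f: (1 6 7 2 5 3 4)
  after f: (1 6 5 4)(2 7 3)
  after f: (1 6 7 4)(2 5)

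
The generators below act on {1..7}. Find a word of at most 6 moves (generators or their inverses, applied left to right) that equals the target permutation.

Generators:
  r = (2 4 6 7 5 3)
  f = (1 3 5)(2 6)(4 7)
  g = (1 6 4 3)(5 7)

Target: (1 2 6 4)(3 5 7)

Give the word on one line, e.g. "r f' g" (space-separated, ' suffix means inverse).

  after f: (1 3 5)(2 6)(4 7)
  after g: (2 4 5 6)(3 7)
  after f': (1 5 2 7)(3 4)
  after f': (1 3 7 5 6 2 4)
  after r: (1 2 6 4)(3 5 7)

f g f' f' r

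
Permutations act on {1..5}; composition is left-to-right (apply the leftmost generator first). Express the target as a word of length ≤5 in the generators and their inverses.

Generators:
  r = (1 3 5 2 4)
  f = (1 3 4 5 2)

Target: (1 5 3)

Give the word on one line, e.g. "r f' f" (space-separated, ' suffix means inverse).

r f' f' f'

  after r: (1 3 5 2 4)
  after f': (2 3 4)
  after f': (1 2)(4 5)
  after f': (1 5 3)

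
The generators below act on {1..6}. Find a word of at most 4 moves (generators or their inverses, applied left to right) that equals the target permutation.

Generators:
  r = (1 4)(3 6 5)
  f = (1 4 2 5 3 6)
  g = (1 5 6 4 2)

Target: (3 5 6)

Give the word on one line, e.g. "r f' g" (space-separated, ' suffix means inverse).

  after r: (1 4)(3 6 5)
  after r: (3 5 6)

r r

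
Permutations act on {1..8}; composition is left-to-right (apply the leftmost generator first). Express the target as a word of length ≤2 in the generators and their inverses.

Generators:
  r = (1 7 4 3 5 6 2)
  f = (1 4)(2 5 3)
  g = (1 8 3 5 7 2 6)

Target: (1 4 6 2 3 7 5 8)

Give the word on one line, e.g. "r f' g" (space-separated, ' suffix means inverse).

  after f: (1 4)(2 5 3)
  after g': (1 4 6 2 3 7 5 8)

f g'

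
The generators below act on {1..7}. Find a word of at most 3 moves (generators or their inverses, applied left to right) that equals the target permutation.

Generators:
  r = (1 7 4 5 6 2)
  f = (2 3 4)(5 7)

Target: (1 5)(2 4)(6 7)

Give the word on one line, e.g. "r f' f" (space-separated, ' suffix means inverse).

  after r: (1 7 4 5 6 2)
  after r: (1 4 6)(2 7 5)
  after r: (1 5)(2 4)(6 7)

r r r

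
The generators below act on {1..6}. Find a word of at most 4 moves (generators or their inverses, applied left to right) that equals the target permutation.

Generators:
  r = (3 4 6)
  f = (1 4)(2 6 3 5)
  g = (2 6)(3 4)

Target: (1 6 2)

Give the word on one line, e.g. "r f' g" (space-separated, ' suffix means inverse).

f r' f'

  after f: (1 4)(2 6 3 5)
  after r': (1 3 5 2 4)
  after f': (1 6 2)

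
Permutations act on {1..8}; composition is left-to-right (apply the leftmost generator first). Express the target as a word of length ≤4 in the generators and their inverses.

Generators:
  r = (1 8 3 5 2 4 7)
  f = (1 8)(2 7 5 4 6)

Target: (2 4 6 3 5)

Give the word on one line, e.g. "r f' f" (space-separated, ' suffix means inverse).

  after r: (1 8 3 5 2 4 7)
  after f': (2 5 6 4)(3 7 8)
  after f': (1 8 3 2 7)(4 6 5)
  after r': (2 4 6 3 5)

r f' f' r'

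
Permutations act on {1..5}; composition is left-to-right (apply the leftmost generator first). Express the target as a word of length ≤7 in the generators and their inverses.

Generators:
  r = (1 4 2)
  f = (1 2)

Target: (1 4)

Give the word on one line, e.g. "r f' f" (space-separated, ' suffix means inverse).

r' f r f' f'

  after r': (1 2 4)
  after f: (2 4)
  after r: (1 4)
  after f': (1 4 2)
  after f': (1 4)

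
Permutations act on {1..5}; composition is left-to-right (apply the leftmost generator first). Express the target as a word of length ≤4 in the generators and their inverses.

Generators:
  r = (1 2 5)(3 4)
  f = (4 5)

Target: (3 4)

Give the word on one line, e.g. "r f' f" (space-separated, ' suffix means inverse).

r' r' r'

  after r': (1 5 2)(3 4)
  after r': (1 2 5)
  after r': (3 4)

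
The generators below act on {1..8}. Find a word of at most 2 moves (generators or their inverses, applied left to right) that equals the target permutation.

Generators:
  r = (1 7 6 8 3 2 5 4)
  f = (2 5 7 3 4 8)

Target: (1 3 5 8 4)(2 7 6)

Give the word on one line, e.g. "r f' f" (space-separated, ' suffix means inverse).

  after r: (1 7 6 8 3 2 5 4)
  after f: (1 3 5 8 4)(2 7 6)

r f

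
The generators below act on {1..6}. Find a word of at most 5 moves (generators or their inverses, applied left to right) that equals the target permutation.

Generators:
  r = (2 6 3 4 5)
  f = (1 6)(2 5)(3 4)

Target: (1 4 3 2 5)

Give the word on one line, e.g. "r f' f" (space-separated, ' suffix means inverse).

f' r f'

  after f': (1 6)(2 5)(3 4)
  after r: (1 3 5 6)
  after f': (1 4 3 2 5)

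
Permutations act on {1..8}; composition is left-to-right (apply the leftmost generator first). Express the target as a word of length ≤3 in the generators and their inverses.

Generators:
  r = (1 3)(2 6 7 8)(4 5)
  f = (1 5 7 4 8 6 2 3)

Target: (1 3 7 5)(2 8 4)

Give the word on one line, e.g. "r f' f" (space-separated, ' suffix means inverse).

  after f': (1 3 2 6 8 4 7 5)
  after r: (2 7 4 8 5 3 6)
  after r: (1 3 7 5)(2 8 4)

f' r r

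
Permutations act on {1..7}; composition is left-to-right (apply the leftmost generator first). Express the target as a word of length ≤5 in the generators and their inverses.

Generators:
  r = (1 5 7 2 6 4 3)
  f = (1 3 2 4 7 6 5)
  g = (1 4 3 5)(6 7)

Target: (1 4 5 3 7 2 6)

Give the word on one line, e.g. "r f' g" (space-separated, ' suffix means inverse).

  after g': (1 5 3 4)(6 7)
  after r': (2 7)(3 6 5 4)
  after g: (1 4 5 3 7 2 6)

g' r' g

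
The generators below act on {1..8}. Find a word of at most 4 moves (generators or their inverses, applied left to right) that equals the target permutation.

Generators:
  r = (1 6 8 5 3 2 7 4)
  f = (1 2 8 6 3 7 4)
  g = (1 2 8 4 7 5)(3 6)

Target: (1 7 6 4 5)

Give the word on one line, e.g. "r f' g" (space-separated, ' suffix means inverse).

f' g

  after f': (1 4 7 3 6 8 2)
  after g: (1 7 6 4 5)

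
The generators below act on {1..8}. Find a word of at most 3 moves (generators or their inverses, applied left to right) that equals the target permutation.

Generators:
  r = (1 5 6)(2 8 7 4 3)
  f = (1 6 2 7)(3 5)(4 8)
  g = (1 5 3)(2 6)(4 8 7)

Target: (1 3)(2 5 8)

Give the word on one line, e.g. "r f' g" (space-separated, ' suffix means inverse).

  after f': (1 7 2 6)(3 5)(4 8)
  after r: (1 4 7 8 3 6 5 2)
  after r: (1 3)(2 5 8)

f' r r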